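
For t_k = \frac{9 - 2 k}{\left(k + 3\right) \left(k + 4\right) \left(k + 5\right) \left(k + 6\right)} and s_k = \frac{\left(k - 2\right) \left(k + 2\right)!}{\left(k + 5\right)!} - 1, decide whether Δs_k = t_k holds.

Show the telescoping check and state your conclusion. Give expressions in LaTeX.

valid (s_(k+1) − s_k reduces to t_k)

s_(k+1) = (k - 1)*factorial(k + 3)/factorial(k + 6) - 1
s_(k+1) − s_k = (9 - 2*k)/((k + 3)*(k + 4)*(k + 5)*(k + 6))
(s_(k+1) − s_k) − t_k = 0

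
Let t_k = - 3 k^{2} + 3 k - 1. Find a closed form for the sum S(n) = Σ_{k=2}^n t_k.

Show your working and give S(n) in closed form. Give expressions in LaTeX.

S(n) = 1 - n^{3}

The ratio is (3*k**2 + 3*k + 1)/(3*k**2 - 3*k + 1).
Factor: A=1; B=1; C=k**2 - k + 1/3.
f must satisfy (1)·f(k+1) − (1)·f(k) = k**2 - k + 1/3.
Bound: deg f ≤ 3.
Solving with deg f ≤ 3: f(k) = k*(k**2 - 3*k + 3)/3.
So s_k = (B(k−1)f/C)·t_k = (k*(k**2 - 3*k + 3)/(3*k**2 - 3*k + 1))·t_k = k*(-k**2 + 3*k - 3).
Δs = -3*k**2 + 3*k - 1, as required.
Telescope: S(n) = s_(n+1) − s_(2) = -n**3 - 1 − (-2) = 1 - n**3.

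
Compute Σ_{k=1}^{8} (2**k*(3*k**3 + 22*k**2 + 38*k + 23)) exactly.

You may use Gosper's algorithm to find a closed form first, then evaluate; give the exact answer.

Ratio r(k) = 2*(3*k**3 + 31*k**2 + 91*k + 86)/(3*k**3 + 22*k**2 + 38*k + 23).
Normal form (A,B,C) = (2, 1, k**3 + 22*k**2/3 + 38*k/3 + 23/3).
f must satisfy (2)·f(k+1) − (1)·f(k) = k**3 + 22*k**2/3 + 38*k/3 + 23/3.
Bound: deg f ≤ 3.
Match coefficients ⇒ f(k) = (3*k + 1)*(k**2 + k + 1)/3.
Then R = B(k−1)f/C = (3*k + 1)*(k**2 + k + 1)/(3*k**3 + 22*k**2 + 38*k + 23), so s_k = R(k)·t_k = 2**k*(3*k**3 + 4*k**2 + 4*k + 1).
Δs = 2**k*(3*k**3 + 22*k**2 + 38*k + 23), as required.
Σ_(k=1)^(8) t_k = s_(9) − s_(1) = 1304576 − (24) = 1304552.

Σ = 1304552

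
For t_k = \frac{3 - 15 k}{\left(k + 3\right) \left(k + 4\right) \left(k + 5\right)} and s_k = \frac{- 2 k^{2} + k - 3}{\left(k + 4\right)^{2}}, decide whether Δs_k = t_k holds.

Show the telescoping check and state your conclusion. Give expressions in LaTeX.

s_(k+1) = (k - 2*(k + 1)**2 - 2)/(k + 5)**2
s_(k+1) − s_k = (-17*k**2 - 75*k + 11)/(k**4 + 18*k**3 + 121*k**2 + 360*k + 400)
(s_(k+1) − s_k) − t_k = (-2*k**3 + 6*k**2 + 59*k - 27)/(k**5 + 21*k**4 + 175*k**3 + 723*k**2 + 1480*k + 1200)

Invalid: residual \frac{- 2 k^{3} + 6 k^{2} + 59 k - 27}{k^{5} + 21 k^{4} + 175 k^{3} + 723 k^{2} + 1480 k + 1200} ≠ 0.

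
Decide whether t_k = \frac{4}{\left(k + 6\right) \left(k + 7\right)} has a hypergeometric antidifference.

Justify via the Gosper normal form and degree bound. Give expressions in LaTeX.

The ratio is (k + 6)/(k + 8).
Normal form (A,B,C) = (k + 6, k + 8, 1).
Solve (k + 6)·f(k+1) − (k + 7)·f(k) = 1.
Bound: deg f ≤ 1.
Coefficient equations give f(k) = k/6.
So s_k = (B(k−1)f/C)·t_k = (k*(k + 7)/6)·t_k = 2*k/(3*(k + 6)).
Check: Δs_k = 4/(k**2 + 13*k + 42). ✓

Yes. s_k = \frac{2 k}{3 \left(k + 6\right)}.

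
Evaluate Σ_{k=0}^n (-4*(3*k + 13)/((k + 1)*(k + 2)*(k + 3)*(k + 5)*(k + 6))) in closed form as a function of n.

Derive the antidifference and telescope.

Ratio r(k) = (k + 1)*(k + 5)*(3*k + 16)/((k + 4)*(k + 7)*(3*k + 13)).
A = k + 1, B = k + 7, C = k**2 + 25*k/3 + 52/3.
Need (k + 1)·f(k+1) − (k + 6)·f(k) = k**2 + 25*k/3 + 52/3.
Degrees (1,1,2) ⇒ d ≤ 5.
A polynomial solution: f(k) = k*(k + 3)*(k + 4)*(k**2 + 8*k + 17)/30.
Certificate R = B(k−1)f/C = k*(k + 3)*(k + 6)*(k**2 + 8*k + 17)/(10*(3*k + 13)) gives s_k = 2*k*(-k**2 - 8*k - 17)/(5*(k**3 + 8*k**2 + 17*k + 10)).
s_(k+1) − s_k = 4*(-3*k - 13)/(k**5 + 17*k**4 + 107*k**3 + 307*k**2 + 396*k + 180) = t_k.
s_(n+1) = 2*(-n**3 - 11*n**2 - 36*n - 26)/(5*(n**3 + 11*n**2 + 36*n + 36)) and s_(0) = 0, so S(n) = 2*(-n**3 - 11*n**2 - 36*n - 26)/(5*(n**3 + 11*n**2 + 36*n + 36)).

S(n) = 2*(-n**3 - 11*n**2 - 36*n - 26)/(5*(n**3 + 11*n**2 + 36*n + 36))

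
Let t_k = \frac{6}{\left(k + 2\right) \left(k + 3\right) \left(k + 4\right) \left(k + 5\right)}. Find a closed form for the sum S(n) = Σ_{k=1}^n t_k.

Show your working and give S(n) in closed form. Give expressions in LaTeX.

The ratio is (k + 2)/(k + 6).
So A=k + 2 and B=k + 6, with C=1.
Solve (k + 2)·f(k+1) − (k + 5)·f(k) = 1.
d = 3 from the (1,1,0) case.
Coefficient equations give f(k) = k*(k**2 + 9*k + 26)/72.
So s_k = (B(k−1)f/C)·t_k = (k*(k + 5)*(k**2 + 9*k + 26)/72)·t_k = k*(k**2 + 9*k + 26)/(12*(k + 2)*(k + 3)*(k + 4)).
Δs = 6/(k**4 + 14*k**3 + 71*k**2 + 154*k + 120), as required.
Evaluate: s_(n+1) = (n**3 + 12*n**2 + 47*n + 36)/(12*(n**3 + 12*n**2 + 47*n + 60)); subtract s_(1) = 1/20 ⇒ S(n) = n*(n**2 + 12*n + 47)/(30*(n**3 + 12*n**2 + 47*n + 60)).

S(n) = \frac{n \left(n^{2} + 12 n + 47\right)}{30 \left(n^{3} + 12 n^{2} + 47 n + 60\right)}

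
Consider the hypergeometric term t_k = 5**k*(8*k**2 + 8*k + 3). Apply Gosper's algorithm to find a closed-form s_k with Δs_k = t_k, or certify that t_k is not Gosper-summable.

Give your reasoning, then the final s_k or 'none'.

s_k = 5**k*(2*k**2 - 3*k + 2)

Compute t_(k+1)/t_k: get 5*(8*k**2 + 24*k + 19)/(8*k**2 + 8*k + 3).
So A=5 and B=1, with C=k**2 + k + 3/8.
Key eq: (5)·f(k+1) = (1)·f(k) + (k**2 + k + 3/8).
From deg A=0, deg B=0, deg C=2: d=2.
Solving with deg f ≤ 2: f(k) = (2*k**2 - 3*k + 2)/8.
Then R = B(k−1)f/C = (2*k**2 - 3*k + 2)/(8*k**2 + 8*k + 3), so s_k = R(k)·t_k = 5**k*(2*k**2 - 3*k + 2).
s_(k+1) − s_k = 5**k*(8*k**2 + 8*k + 3) = t_k.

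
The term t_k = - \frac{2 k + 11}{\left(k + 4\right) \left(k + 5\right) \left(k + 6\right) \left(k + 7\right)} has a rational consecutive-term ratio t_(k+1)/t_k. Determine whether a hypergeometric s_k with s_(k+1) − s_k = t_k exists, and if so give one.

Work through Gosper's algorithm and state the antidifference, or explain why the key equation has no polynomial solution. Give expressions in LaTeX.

t_(k+1)/t_k = (k + 4)*(2*k + 13)/((k + 8)*(2*k + 11)).
Normal form (A,B,C) = (k + 4, k + 8, k + 11/2).
Key eq: (k + 4)·f(k+1) = (k + 7)·f(k) + (k + 11/2).
d = 3 from the (1,1,1) case.
A polynomial solution: f(k) = k*(k + 5)*(k + 10)/48.
Get s_k = R·t_k = k*(-k - 10)/(24*(k**2 + 10*k + 24)) with R(k) = B(k−1)f(k)/C(k) = k*(k + 5)*(k + 7)*(k + 10)/(24*(2*k + 11)).
Check: Δs_k = (-2*k - 11)/(k**4 + 22*k**3 + 179*k**2 + 638*k + 840). ✓

s_k = \frac{k \left(- k - 10\right)}{24 \left(k^{2} + 10 k + 24\right)}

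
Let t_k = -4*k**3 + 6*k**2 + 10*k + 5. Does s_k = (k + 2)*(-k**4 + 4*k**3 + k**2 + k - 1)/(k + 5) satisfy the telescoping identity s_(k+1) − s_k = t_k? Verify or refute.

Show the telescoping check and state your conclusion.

Invalid: residual 3*(3*k**4 + 18*k**3 - 39*k**2 - 54*k - 26)/(k**2 + 11*k + 30) ≠ 0.

s_(k+1) = (k + 3)*(k - (k + 1)**4 + 4*(k + 1)**3 + (k + 1)**2)/(k + 6)
s_(k+1) − s_k = (-4*k**5 - 29*k**4 + 10*k**3 + 178*k**2 + 193*k + 72)/(k**2 + 11*k + 30)
(s_(k+1) − s_k) − t_k = 3*(3*k**4 + 18*k**3 - 39*k**2 - 54*k - 26)/(k**2 + 11*k + 30)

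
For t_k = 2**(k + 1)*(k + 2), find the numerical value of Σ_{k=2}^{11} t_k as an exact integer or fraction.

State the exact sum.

Σ = 98288

t_(k+1)/t_k = 2*(k + 3)/(k + 2).
Gosper form: A/B · C(k+1)/C(k) with A=2, B=1, C=k + 2.
Need (2)·f(k+1) − (1)·f(k) = k + 2.
Bound: deg f ≤ 1.
Match coefficients ⇒ f(k) = k.
Get s_k = R·t_k = 2**(k + 1)*k with R(k) = B(k−1)f(k)/C(k) = k/(k + 2).
Check: Δs_k = 2**(k + 1)*(k + 2). ✓
Telescoping: Σ = s_(12) − s_(2) = 98304 − (16) = 98288.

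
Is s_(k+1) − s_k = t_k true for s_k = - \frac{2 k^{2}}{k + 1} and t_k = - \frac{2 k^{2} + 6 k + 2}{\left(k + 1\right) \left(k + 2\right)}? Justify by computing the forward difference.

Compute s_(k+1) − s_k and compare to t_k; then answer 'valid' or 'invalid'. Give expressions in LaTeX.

Valid — Δs_k = t_k.

s_(k+1) = -2*(k + 1)**2/(k + 2)
s_(k+1) − s_k = 2*(-k**2 - 3*k - 1)/(k**2 + 3*k + 2)
(s_(k+1) − s_k) − t_k = 0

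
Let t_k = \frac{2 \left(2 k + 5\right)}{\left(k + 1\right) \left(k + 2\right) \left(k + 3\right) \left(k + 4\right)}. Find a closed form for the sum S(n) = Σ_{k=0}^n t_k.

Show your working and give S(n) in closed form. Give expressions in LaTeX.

r(k) = (k + 1)*(2*k + 7)/((k + 5)*(2*k + 5)) after simplifying.
So A=k + 1 and B=k + 5, with C=k + 5/2.
Key eq: (k + 1)·f(k+1) = (k + 4)·f(k) + (k + 5/2).
deg f ≤ 3 (via 1,1,1).
Coefficient equations give f(k) = k*(k + 2)*(k + 4)/6.
R(k) = B(k−1)·f(k)/C(k) = k*(k + 2)*(k + 4)**2/(3*(2*k + 5)); s_k = R·t_k = 2*k*(k + 4)/(3*(k**2 + 4*k + 3)).
Verify: 2*(2*k + 5)/(k**4 + 10*k**3 + 35*k**2 + 50*k + 24) matches t_k.
Evaluate: s_(n+1) = 2*(n**2 + 6*n + 5)/(3*(n**2 + 6*n + 8)); subtract s_(0) = 0 ⇒ S(n) = 2*(n**2 + 6*n + 5)/(3*(n**2 + 6*n + 8)).

S(n) = \frac{2 \left(n^{2} + 6 n + 5\right)}{3 \left(n^{2} + 6 n + 8\right)}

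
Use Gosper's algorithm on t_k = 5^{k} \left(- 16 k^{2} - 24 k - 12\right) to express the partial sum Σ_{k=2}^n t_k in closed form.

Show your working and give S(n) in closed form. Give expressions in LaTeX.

S(n) = - 20 \cdot 5^{n} n^{2} - 20 \cdot 5^{n} n - 15 \cdot 5^{n} + 275

Ratio r(k) = 5*(4*k**2 + 14*k + 13)/(4*k**2 + 6*k + 3).
So A=5 and B=1, with C=k**2 + 3*k/2 + 3/4.
Need (5)·f(k+1) − (1)·f(k) = k**2 + 3*k/2 + 3/4.
Bound: deg f ≤ 2.
A polynomial solution: f(k) = (4*k**2 - 4*k + 3)/16.
Certificate R = B(k−1)f/C = (4*k**2 - 4*k + 3)/(4*(4*k**2 + 6*k + 3)) gives s_k = 5**k*(-4*k**2 + 4*k - 3).
s_(k+1) − s_k = 5**k*(-16*k**2 - 24*k - 12) = t_k.
Σ_(k=2)^n t_k = s_(n+1) − s_(2) = (5**(n + 1)*(-4*n**2 - 4*n - 3)) − (-275), i.e. -20*5**n*n**2 - 20*5**n*n - 15*5**n + 275.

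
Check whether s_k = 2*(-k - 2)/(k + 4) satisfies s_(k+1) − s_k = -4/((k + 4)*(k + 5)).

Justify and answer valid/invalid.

valid; difference matches t_k

s_(k+1) = 2*(-k - 3)/(k + 5)
s_(k+1) − s_k = -4/(k**2 + 9*k + 20)
(s_(k+1) − s_k) − t_k = 0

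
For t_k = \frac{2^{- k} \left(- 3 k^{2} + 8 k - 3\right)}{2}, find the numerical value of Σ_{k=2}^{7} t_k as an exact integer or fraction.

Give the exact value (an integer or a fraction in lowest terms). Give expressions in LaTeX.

Ratio r(k) = (3*k**2 - 2*k - 2)/(2*(3*k**2 - 8*k + 3)).
Normal form (A,B,C) = (1/2, 1, k**2 - 8*k/3 + 1).
f must satisfy (1/2)·f(k+1) − (1)·f(k) = k**2 - 8*k/3 + 1.
From deg A=0, deg B=0, deg C=2: d=2.
A polynomial solution: f(k) = -2*(3*k**2 - 2*k + 4)/3.
Certificate R = B(k−1)f/C = -2*(3*k**2 - 2*k + 4)/(3*k**2 - 8*k + 3) gives s_k = (3*k**2 - 2*k + 4)/2**k.
Check: Δs_k = (-3*k**2 + 8*k - 3)/(2*2**k). ✓
Telescoping: Σ = s_(8) − s_(2) = 45/64 − (3) = -147/64.

Σ = -147/64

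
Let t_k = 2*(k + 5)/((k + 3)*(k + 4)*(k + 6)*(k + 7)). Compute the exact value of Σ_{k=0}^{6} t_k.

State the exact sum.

Σ = 28/585

t_(k+1)/t_k = (k + 3)*(k + 6)**2/((k + 5)**2*(k + 8)).
So A=k + 3 and B=k + 8, with C=k**2 + 10*k + 25.
f must satisfy (k + 3)·f(k+1) − (k + 7)·f(k) = k**2 + 10*k + 25.
From deg A=1, deg B=1, deg C=2: d=4.
Solving with deg f ≤ 4: f(k) = k*(k + 4)*(k + 5)*(k + 9)/36.
R(k) = B(k−1)·f(k)/C(k) = k*(k + 4)*(k + 7)*(k + 9)/(36*(k + 5)); s_k = R·t_k = k*(k + 9)/(18*(k**2 + 9*k + 18)).
Δs = 2*(k + 5)/(k**4 + 20*k**3 + 145*k**2 + 450*k + 504), as required.
Sum = s_(7) − s_(0); s_(7) = 28/585, s_(0) = 0 ⇒ 28/585.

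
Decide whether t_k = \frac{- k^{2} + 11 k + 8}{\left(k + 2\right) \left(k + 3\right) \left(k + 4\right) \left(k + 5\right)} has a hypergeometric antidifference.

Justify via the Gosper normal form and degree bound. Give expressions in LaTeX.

Yes. s_k = \frac{k \left(k^{2} + 15 k + 8\right)}{6 \left(k + 2\right) \left(k + 3\right) \left(k + 4\right)}.

Compute t_(k+1)/t_k: get (k + 2)*(11*k - (k + 1)**2 + 19)/((k + 6)*(-k**2 + 11*k + 8)).
Factor: A=k + 2; B=k + 6; C=k**2 - 11*k - 8.
Key eq: (k + 2)·f(k+1) = (k + 5)·f(k) + (k**2 - 11*k - 8).
Degrees (1,1,2) ⇒ d ≤ 3.
Match coefficients ⇒ f(k) = -k*(k**2 + 15*k + 8)/6.
So s_k = (B(k−1)f/C)·t_k = (-k*(k + 5)*(k**2 + 15*k + 8)/(6*(k**2 - 11*k - 8)))·t_k = k*(k**2 + 15*k + 8)/(6*(k + 2)*(k + 3)*(k + 4)).
s_(k+1) − s_k = (-k**2 + 11*k + 8)/(k**4 + 14*k**3 + 71*k**2 + 154*k + 120) = t_k.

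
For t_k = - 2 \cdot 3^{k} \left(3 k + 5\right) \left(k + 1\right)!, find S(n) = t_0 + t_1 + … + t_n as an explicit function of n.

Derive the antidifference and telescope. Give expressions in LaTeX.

S(n) = - 6 \cdot 3^{n} \left(n + 2\right)! + 2

t_(k+1)/t_k = 3*(k + 2)*(3*k + 8)/(3*k + 5).
Gosper form: A/B · C(k+1)/C(k) with A=3*k + 6, B=1, C=k + 5/3.
Set up (3*k + 6)·f(k+1) − (1)·f(k) − (k + 5/3) = 0.
From deg A=1, deg B=0, deg C=1: d=0.
Match coefficients ⇒ f(k) = 1/3.
Get s_k = R·t_k = -2*3**k*factorial(k + 1) with R(k) = B(k−1)f(k)/C(k) = 1/(3*k + 5).
Check: Δs_k = -2*3**k*(3*k + 5)*factorial(k + 1). ✓
Evaluate: s_(n+1) = -6*3**n*factorial(n + 2); subtract s_(0) = -2 ⇒ S(n) = -6*3**n*factorial(n + 2) + 2.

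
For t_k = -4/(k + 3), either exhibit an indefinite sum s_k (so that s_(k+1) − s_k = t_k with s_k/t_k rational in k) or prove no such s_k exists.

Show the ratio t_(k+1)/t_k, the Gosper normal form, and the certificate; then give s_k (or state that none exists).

no hypergeometric antidifference exists

t_(k+1)/t_k = (k + 3)/(k + 4).
Factor: A=k + 3; B=k + 4; C=1.
f must satisfy (k + 3)·f(k+1) − (k + 3)·f(k) = 1.
Bound: deg f ≤ 0.
Write f(k) = c0. Then LHS − RHS = -1, requiring -1 = 0: contradictory. No certificate.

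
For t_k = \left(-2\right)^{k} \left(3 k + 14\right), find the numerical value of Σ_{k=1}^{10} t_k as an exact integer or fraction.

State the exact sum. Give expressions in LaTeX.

r(k) = 2*(-3*k - 17)/(3*k + 14) after simplifying.
A = -2, B = 1, C = k + 14/3.
Key eq: (-2)·f(k+1) = (1)·f(k) + (k + 14/3).
deg f ≤ 1 (via 0,0,1).
Solving with deg f ≤ 1: f(k) = -(k + 4)/3.
So s_k = (B(k−1)f/C)·t_k = (-(k + 4)/(3*k + 14))·t_k = (-2)**k*(-k - 4).
s_(k+1) − s_k = (-2)**k*(3*k + 14) = t_k.
Σ_(k=1)^(10) t_k = s_(11) − s_(1) = 30720 − (10) = 30710.

Σ = 30710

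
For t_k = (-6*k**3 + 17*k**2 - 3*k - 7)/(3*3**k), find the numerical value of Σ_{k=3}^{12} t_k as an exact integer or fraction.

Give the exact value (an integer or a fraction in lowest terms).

Σ = -3241750/1594323

t_(k+1)/t_k = (6*k**3 + k**2 - 13*k - 1)/(3*(6*k**3 - 17*k**2 + 3*k + 7)).
Normal form (A,B,C) = (1/3, 1, k**3 - 17*k**2/6 + k/2 + 7/6).
f must satisfy (1/3)·f(k+1) − (1)·f(k) = k**3 - 17*k**2/6 + k/2 + 7/6.
Bound: deg f ≤ 3.
Solve for f: f(k) = -(3*k + 2)*(k**2 - 2*k + 2)/2 (degree 3 ≤ 3).
Get s_k = R·t_k = (3*k**3 - 4*k**2 + 2*k + 4)/3**k with R(k) = B(k−1)f(k)/C(k) = -3*(3*k + 2)*(k**2 - 2*k + 2)/(6*k**3 - 17*k**2 + 3*k + 7).
Δs = (-6*k**3 + 17*k**2 - 3*k - 7)/(3*3**k), as required.
Sum = s_(13) − s_(3); s_(13) = 5945/1594323, s_(3) = 55/27 ⇒ -3241750/1594323.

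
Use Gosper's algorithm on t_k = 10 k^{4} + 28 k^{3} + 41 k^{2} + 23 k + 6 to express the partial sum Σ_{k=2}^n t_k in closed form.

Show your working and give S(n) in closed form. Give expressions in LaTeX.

S(n) = 2 n^{5} + 12 n^{4} + 31 n^{3} + 39 n^{2} + 24 n - 108

t_(k+1)/t_k = (10*k**4 + 68*k**3 + 185*k**2 + 229*k + 108)/(10*k**4 + 28*k**3 + 41*k**2 + 23*k + 6).
Take A(k)=1, B(k)=1, C(k)=k**4 + 14*k**3/5 + 41*k**2/10 + 23*k/10 + 3/5.
Key eq: (1)·f(k+1) = (1)·f(k) + (k**4 + 14*k**3/5 + 41*k**2/10 + 23*k/10 + 3/5).
Degrees (0,0,4) ⇒ d ≤ 5.
Match coefficients ⇒ f(k) = k*(2*k**4 + 2*k**3 + 3*k**2 - 2*k + 1)/10.
R(k) = B(k−1)·f(k)/C(k) = k*(2*k**4 + 2*k**3 + 3*k**2 - 2*k + 1)/(10*k**4 + 28*k**3 + 41*k**2 + 23*k + 6); s_k = R·t_k = k*(2*k**4 + 2*k**3 + 3*k**2 - 2*k + 1).
Δs = 10*k**4 + 28*k**3 + 41*k**2 + 23*k + 6, as required.
Σ_(k=2)^n t_k = s_(n+1) − s_(2) = (2*n**5 + 12*n**4 + 31*n**3 + 39*n**2 + 24*n + 6) − (114), i.e. 2*n**5 + 12*n**4 + 31*n**3 + 39*n**2 + 24*n - 108.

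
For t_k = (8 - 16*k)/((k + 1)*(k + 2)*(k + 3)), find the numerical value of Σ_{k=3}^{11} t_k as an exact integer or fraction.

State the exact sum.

Σ = -99/65

Ratio r(k) = (k + 1)*(2*k + 1)/((k + 4)*(2*k - 1)).
Factor: A=k + 1; B=k + 4; C=k - 1/2.
Set up (k + 1)·f(k+1) − (k + 3)·f(k) − (k - 1/2) = 0.
Degrees (1,1,1) ⇒ d ≤ 2.
Match coefficients ⇒ f(k) = k*(k - 5)/8.
Get s_k = R·t_k = -2*k*(k - 5)/((k + 1)*(k + 2)) with R(k) = B(k−1)f(k)/C(k) = k*(k - 5)*(k + 3)/(4*(2*k - 1)).
s_(k+1) − s_k = 8*(1 - 2*k)/(k**3 + 6*k**2 + 11*k + 6) = t_k.
Σ_(k=3)^(11) t_k = s_(12) − s_(3) = -12/13 − (3/5) = -99/65.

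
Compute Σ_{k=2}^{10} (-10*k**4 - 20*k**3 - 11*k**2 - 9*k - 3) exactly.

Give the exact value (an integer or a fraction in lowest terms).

Σ = -318537

The ratio is (10*k**4 + 60*k**3 + 131*k**2 + 131*k + 53)/(10*k**4 + 20*k**3 + 11*k**2 + 9*k + 3).
Take A(k)=1, B(k)=1, C(k)=k**4 + 2*k**3 + 11*k**2/10 + 9*k/10 + 3/10.
Set up (1)·f(k+1) − (1)·f(k) − (k**4 + 2*k**3 + 11*k**2/10 + 9*k/10 + 3/10) = 0.
From deg A=0, deg B=0, deg C=4: d=5.
A polynomial solution: f(k) = k**2*(2*k**3 - 3*k + 4)/10.
Certificate R = B(k−1)f/C = k**2*(2*k**3 - 3*k + 4)/(10*k**4 + 20*k**3 + 11*k**2 + 9*k + 3) gives s_k = k**2*(-2*k**3 + 3*k - 4).
Check: Δs_k = -10*k**4 - 20*k**3 - 11*k**2 - 9*k - 3. ✓
Sum = s_(11) − s_(2); s_(11) = -318593, s_(2) = -56 ⇒ -318537.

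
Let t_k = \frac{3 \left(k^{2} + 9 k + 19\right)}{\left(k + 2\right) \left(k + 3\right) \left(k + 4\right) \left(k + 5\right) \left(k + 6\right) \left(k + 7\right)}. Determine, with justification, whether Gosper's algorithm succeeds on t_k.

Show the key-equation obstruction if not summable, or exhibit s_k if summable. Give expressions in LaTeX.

Ratio r(k) = (k + 2)*(9*k + (k + 1)**2 + 28)/((k + 8)*(k**2 + 9*k + 19)).
A = k + 2, B = k + 8, C = k**2 + 9*k + 19.
Set up (k + 2)·f(k+1) − (k + 7)·f(k) − (k**2 + 9*k + 19) = 0.
d = 5 from the (1,1,2) case.
Match coefficients ⇒ f(k) = k*(k + 3)*(k + 5)*(k**2 + 12*k + 44)/144.
Get s_k = R·t_k = k*(k**2 + 12*k + 44)/(48*(k**3 + 12*k**2 + 44*k + 48)) with R(k) = B(k−1)f(k)/C(k) = k*(k + 3)*(k + 5)*(k + 7)*(k**2 + 12*k + 44)/(144*(k**2 + 9*k + 19)).
Check: Δs_k = 3*(k**2 + 9*k + 19)/(k**6 + 27*k**5 + 295*k**4 + 1665*k**3 + 5104*k**2 + 8028*k + 5040). ✓

Yes. s_k = \frac{k \left(k^{2} + 12 k + 44\right)}{48 \left(k^{3} + 12 k^{2} + 44 k + 48\right)}.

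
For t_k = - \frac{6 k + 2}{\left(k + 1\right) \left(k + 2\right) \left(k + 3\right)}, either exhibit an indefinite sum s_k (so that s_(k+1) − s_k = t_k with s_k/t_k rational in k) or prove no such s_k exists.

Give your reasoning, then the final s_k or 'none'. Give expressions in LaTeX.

Compute t_(k+1)/t_k: get (k + 1)*(3*k + 4)/((k + 4)*(3*k + 1)).
A = k + 1, B = k + 4, C = k + 1/3.
Set up (k + 1)·f(k+1) − (k + 3)·f(k) − (k + 1/3) = 0.
d = 2 from the (1,1,1) case.
Solving with deg f ≤ 2: f(k) = k**2/3.
Then R = B(k−1)f/C = k**2*(k + 3)/(3*k + 1), so s_k = R(k)·t_k = -2*k**2/(k**2 + 3*k + 2).
Δs = 2*(-3*k - 1)/(k**3 + 6*k**2 + 11*k + 6), as required.

s_k = - \frac{2 k^{2}}{k^{2} + 3 k + 2}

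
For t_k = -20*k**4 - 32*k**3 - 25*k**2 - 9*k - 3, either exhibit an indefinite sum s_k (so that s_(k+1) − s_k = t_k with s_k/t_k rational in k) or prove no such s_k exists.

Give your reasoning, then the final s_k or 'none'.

s_k = k*(-4*k**4 + 2*k**3 + k**2 - 2)

Step 1: r(k) = (20*k**4 + 112*k**3 + 241*k**2 + 235*k + 89)/(20*k**4 + 32*k**3 + 25*k**2 + 9*k + 3).
Gosper form: A/B · C(k+1)/C(k) with A=1, B=1, C=k**4 + 8*k**3/5 + 5*k**2/4 + 9*k/20 + 3/20.
Set up (1)·f(k+1) − (1)·f(k) − (k**4 + 8*k**3/5 + 5*k**2/4 + 9*k/20 + 3/20) = 0.
Bound: deg f ≤ 5.
Match coefficients ⇒ f(k) = k*(4*k**4 - 2*k**3 - k**2 + 2)/20.
R(k) = B(k−1)·f(k)/C(k) = k*(4*k**4 - 2*k**3 - k**2 + 2)/(20*k**4 + 32*k**3 + 25*k**2 + 9*k + 3); s_k = R·t_k = k*(-4*k**4 + 2*k**3 + k**2 - 2).
Δs = -20*k**4 - 32*k**3 - 25*k**2 - 9*k - 3, as required.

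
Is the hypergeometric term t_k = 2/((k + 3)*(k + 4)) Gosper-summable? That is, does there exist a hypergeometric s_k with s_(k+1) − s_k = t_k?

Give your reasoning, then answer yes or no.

Yes. s_k = 2*k/(3*(k + 3)).

Step 1: r(k) = (k + 3)/(k + 5).
So A=k + 3 and B=k + 5, with C=1.
Solve (k + 3)·f(k+1) − (k + 4)·f(k) = 1.
d = 1 from the (1,1,0) case.
Solving with deg f ≤ 1: f(k) = k/3.
Certificate R = B(k−1)f/C = k*(k + 4)/3 gives s_k = 2*k/(3*(k + 3)).
Check: Δs_k = 2/(k**2 + 7*k + 12). ✓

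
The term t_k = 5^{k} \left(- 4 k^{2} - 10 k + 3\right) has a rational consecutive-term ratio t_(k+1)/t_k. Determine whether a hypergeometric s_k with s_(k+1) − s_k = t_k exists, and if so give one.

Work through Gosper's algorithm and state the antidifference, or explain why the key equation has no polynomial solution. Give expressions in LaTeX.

Ratio r(k) = 5*(4*k**2 + 18*k + 11)/(4*k**2 + 10*k - 3).
A = 5, B = 1, C = k**2 + 5*k/2 - 3/4.
Key eq: (5)·f(k+1) = (1)·f(k) + (k**2 + 5*k/2 - 3/4).
Degrees (0,0,2) ⇒ d ≤ 2.
A polynomial solution: f(k) = (k**2 - 2)/4.
Get s_k = R·t_k = 5**k*(2 - k**2) with R(k) = B(k−1)f(k)/C(k) = (k**2 - 2)/(4*k**2 + 10*k - 3).
Check: Δs_k = 5**k*(-4*k**2 - 10*k + 3). ✓

s_k = 5^{k} \left(2 - k^{2}\right)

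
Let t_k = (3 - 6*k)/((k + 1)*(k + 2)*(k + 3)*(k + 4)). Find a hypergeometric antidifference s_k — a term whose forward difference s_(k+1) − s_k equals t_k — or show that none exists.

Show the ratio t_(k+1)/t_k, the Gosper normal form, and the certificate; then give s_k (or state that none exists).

s_k = 3*k/((k + 1)*(k + 2)*(k + 3))

Ratio r(k) = (k + 1)*(2*k + 1)/((k + 5)*(2*k - 1)).
So A=k + 1 and B=k + 5, with C=k - 1/2.
Set up (k + 1)·f(k+1) − (k + 4)·f(k) − (k - 1/2) = 0.
From deg A=1, deg B=1, deg C=1: d=3.
Solving with deg f ≤ 3: f(k) = -k/2.
So s_k = (B(k−1)f/C)·t_k = (-k*(k + 4)/(2*k - 1))·t_k = 3*k/((k + 1)*(k + 2)*(k + 3)).
s_(k+1) − s_k = 3*(1 - 2*k)/(k**4 + 10*k**3 + 35*k**2 + 50*k + 24) = t_k.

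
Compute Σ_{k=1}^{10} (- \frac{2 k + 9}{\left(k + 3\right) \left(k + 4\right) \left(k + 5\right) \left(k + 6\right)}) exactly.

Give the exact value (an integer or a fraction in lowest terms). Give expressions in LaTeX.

The ratio is (k + 3)*(2*k + 11)/((k + 7)*(2*k + 9)).
Normal form (A,B,C) = (k + 3, k + 7, k + 9/2).
f must satisfy (k + 3)·f(k+1) − (k + 6)·f(k) = k + 9/2.
From deg A=1, deg B=1, deg C=1: d=3.
Match coefficients ⇒ f(k) = k*(k + 4)*(k + 8)/30.
Then R = B(k−1)f/C = k*(k + 4)*(k + 6)*(k + 8)/(15*(2*k + 9)), so s_k = R(k)·t_k = k*(-k - 8)/(15*(k**2 + 8*k + 15)).
s_(k+1) − s_k = (-2*k - 9)/(k**4 + 18*k**3 + 119*k**2 + 342*k + 360) = t_k.
Sum = s_(11) − s_(1); s_(11) = -209/3360, s_(1) = -1/40 ⇒ -25/672.

Σ = -25/672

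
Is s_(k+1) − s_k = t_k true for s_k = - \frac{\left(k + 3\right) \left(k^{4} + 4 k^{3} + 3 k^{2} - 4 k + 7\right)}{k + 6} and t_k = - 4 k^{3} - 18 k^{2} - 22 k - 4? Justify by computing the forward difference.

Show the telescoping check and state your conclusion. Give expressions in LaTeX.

Invalid: residual \frac{3 \left(3 k^{4} + 38 k^{3} + 127 k^{2} + 140 k + 17\right)}{k^{2} + 13 k + 42} ≠ 0.

s_(k+1) = (-k**5 - 12*k**4 - 53*k**3 - 102*k**2 - 83*k - 44)/(k + 7)
s_(k+1) − s_k = (-4*k**5 - 61*k**4 - 310*k**3 - 665*k**2 - 556*k - 117)/(k**2 + 13*k + 42)
(s_(k+1) − s_k) − t_k = 3*(3*k**4 + 38*k**3 + 127*k**2 + 140*k + 17)/(k**2 + 13*k + 42)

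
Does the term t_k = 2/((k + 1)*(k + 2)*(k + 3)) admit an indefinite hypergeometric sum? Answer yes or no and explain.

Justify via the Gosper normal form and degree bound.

Compute t_(k+1)/t_k: get (k + 1)/(k + 4).
Gosper form: A/B · C(k+1)/C(k) with A=k + 1, B=k + 4, C=1.
Key eq: (k + 1)·f(k+1) = (k + 3)·f(k) + (1).
Degrees (1,1,0) ⇒ d ≤ 2.
Coefficient equations give f(k) = k*(k + 3)/4.
Then R = B(k−1)f/C = k*(k + 3)**2/4, so s_k = R(k)·t_k = k*(k + 3)/(2*(k + 1)*(k + 2)).
Verify: 2/(k**3 + 6*k**2 + 11*k + 6) matches t_k.

Yes. s_k = k*(k + 3)/(2*(k + 1)*(k + 2)).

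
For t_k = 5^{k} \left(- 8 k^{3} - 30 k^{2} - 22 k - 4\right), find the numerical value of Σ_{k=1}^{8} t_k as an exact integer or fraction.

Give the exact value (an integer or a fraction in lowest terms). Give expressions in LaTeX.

Σ = -2814453120

Compute t_(k+1)/t_k: get 5*(4*k**3 + 27*k**2 + 53*k + 32)/(4*k**3 + 15*k**2 + 11*k + 2).
Take A(k)=5, B(k)=1, C(k)=k**3 + 15*k**2/4 + 11*k/4 + 1/2.
f must satisfy (5)·f(k+1) − (1)·f(k) = k**3 + 15*k**2/4 + 11*k/4 + 1/2.
deg f ≤ 3 (via 0,0,3).
Solve for f: f(k) = (2*k**3 - 2*k + 1)/8 (degree 3 ≤ 3).
Certificate R = B(k−1)f/C = (2*k**3 - 2*k + 1)/(2*(4*k**3 + 15*k**2 + 11*k + 2)) gives s_k = 5**k*(-2*k**3 + 2*k - 1).
s_(k+1) − s_k = 2*5**k*(k**3 + 4*k - 5*(k + 1)**3 + 3) = t_k.
Σ_(k=1)^(8) t_k = s_(9) − s_(1) = -2814453125 − (-5) = -2814453120.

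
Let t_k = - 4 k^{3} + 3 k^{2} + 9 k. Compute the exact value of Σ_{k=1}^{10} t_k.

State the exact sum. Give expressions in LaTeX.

r(k) = (4*k**3 + 9*k**2 - 3*k - 8)/(k*(4*k**2 - 3*k - 9)) after simplifying.
Factor: A=1; B=1; C=k**3 - 3*k**2/4 - 9*k/4.
Key eq: (1)·f(k+1) = (1)·f(k) + (k**3 - 3*k**2/4 - 9*k/4).
Degrees (0,0,3) ⇒ d ≤ 4.
Solve for f: f(k) = k*(k - 1)*(k**2 - 2*k - 4)/4 (degree 4 ≤ 4).
So s_k = (B(k−1)f/C)·t_k = ((k - 1)*(k**2 - 2*k - 4)/(4*k**2 - 3*k - 9))·t_k = k*(-k**3 + 3*k**2 + 2*k - 4).
Check: Δs_k = k*(-4*k**2 + 3*k + 9). ✓
Sum = s_(11) − s_(1); s_(11) = -10450, s_(1) = 0 ⇒ -10450.

Σ = -10450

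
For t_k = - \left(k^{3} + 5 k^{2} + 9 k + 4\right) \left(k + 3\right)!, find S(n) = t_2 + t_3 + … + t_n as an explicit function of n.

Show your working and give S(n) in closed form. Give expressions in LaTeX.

Compute t_(k+1)/t_k: get (k**4 + 12*k**3 + 54*k**2 + 107*k + 76)/(k**3 + 5*k**2 + 9*k + 4).
A = k + 4, B = 1, C = k**3 + 5*k**2 + 9*k + 4.
Set up (k + 4)·f(k+1) − (1)·f(k) − (k**3 + 5*k**2 + 9*k + 4) = 0.
Bound: deg f ≤ 2.
Coefficient equations give f(k) = k**2.
R(k) = B(k−1)·f(k)/C(k) = k**2/(k**3 + 5*k**2 + 9*k + 4); s_k = R·t_k = -k**2*factorial(k + 3).
Δs = -(k**3 + 5*k**2 + 9*k + 4)*factorial(k + 3), as required.
Telescope: S(n) = s_(n+1) − s_(2) = -(n + 1)**2*factorial(n + 4) − (-480) = -n**2*factorial(n + 4) - 2*n*factorial(n + 4) - factorial(n + 4) + 480.

S(n) = - n^{2} \left(n + 4\right)! - 2 n \left(n + 4\right)! - \left(n + 4\right)! + 480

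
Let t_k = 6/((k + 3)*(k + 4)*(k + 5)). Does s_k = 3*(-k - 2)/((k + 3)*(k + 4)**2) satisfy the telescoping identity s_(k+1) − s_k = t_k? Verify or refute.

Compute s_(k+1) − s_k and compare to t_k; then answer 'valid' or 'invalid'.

Invalid: residual 6*(-3*k - 13)/(k**5 + 21*k**4 + 175*k**3 + 723*k**2 + 1480*k + 1200) ≠ 0.

s_(k+1) = 3*(-k - 3)/((k + 4)*(k + 5)**2)
s_(k+1) − s_k = 6*(k**2 + 6*k + 7)/(k**5 + 21*k**4 + 175*k**3 + 723*k**2 + 1480*k + 1200)
(s_(k+1) − s_k) − t_k = 6*(-3*k - 13)/(k**5 + 21*k**4 + 175*k**3 + 723*k**2 + 1480*k + 1200)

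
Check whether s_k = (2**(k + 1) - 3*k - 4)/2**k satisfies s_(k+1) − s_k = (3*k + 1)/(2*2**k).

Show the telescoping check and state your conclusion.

valid (s_(k+1) − s_k reduces to t_k)

s_(k+1) = (4*2**k - 3*k - 7)/(2*2**k)
s_(k+1) − s_k = (3*k + 1)/(2*2**k)
(s_(k+1) − s_k) − t_k = 0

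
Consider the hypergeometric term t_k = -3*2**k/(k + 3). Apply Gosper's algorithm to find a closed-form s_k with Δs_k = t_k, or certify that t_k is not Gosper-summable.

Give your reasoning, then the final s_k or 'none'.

none (Gosper's algorithm certifies no s_k)

Step 1: r(k) = 2*(k + 3)/(k + 4).
Factor: A=2*k + 6; B=k + 4; C=1.
Solve (2*k + 6)·f(k+1) − (k + 3)·f(k) = 1.
d = -1 from the (1,1,0) case.
Bound -1 < 0, so the key equation has no polynomial solution.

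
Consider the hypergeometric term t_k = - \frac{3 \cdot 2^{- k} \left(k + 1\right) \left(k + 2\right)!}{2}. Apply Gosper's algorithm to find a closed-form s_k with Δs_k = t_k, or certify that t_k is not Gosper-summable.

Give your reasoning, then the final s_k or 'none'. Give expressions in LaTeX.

s_k = - 3 \cdot 2^{- k} \left(k + 2\right)!

The ratio is (k + 2)*(k + 3)/(2*(k + 1)).
Gosper form: A/B · C(k+1)/C(k) with A=k/2 + 3/2, B=1, C=k + 1.
Set up (k/2 + 3/2)·f(k+1) − (1)·f(k) − (k + 1) = 0.
d = 0 from the (1,0,1) case.
Coefficient equations give f(k) = 2.
Certificate R = B(k−1)f/C = 2/(k + 1) gives s_k = -3*factorial(k + 2)/2**k.
Δs = -3*(k + 1)*factorial(k + 2)/(2*2**k), as required.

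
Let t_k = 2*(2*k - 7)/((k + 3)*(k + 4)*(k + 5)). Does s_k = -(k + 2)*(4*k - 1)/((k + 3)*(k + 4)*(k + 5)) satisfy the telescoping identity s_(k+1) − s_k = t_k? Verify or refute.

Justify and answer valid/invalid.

Invalid: residual 3*(15 - 8*k)/(k**4 + 18*k**3 + 119*k**2 + 342*k + 360) ≠ 0.

s_(k+1) = -(k + 3)*(4*k + 3)/((k + 4)*(k + 5)*(k + 6))
s_(k+1) − s_k = (4*k**2 - 14*k - 39)/(k**4 + 18*k**3 + 119*k**2 + 342*k + 360)
(s_(k+1) − s_k) − t_k = 3*(15 - 8*k)/(k**4 + 18*k**3 + 119*k**2 + 342*k + 360)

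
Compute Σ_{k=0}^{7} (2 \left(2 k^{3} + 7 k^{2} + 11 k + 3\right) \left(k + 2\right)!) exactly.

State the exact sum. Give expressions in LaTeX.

Step 1: r(k) = (2*k**4 + 19*k**3 + 70*k**2 + 116*k + 69)/(2*k**3 + 7*k**2 + 11*k + 3).
Take A(k)=k + 3, B(k)=1, C(k)=k**3 + 7*k**2/2 + 11*k/2 + 3/2.
Solve (k + 3)·f(k+1) − (1)·f(k) = k**3 + 7*k**2/2 + 11*k/2 + 3/2.
From deg A=1, deg B=0, deg C=3: d=2.
Coefficient equations give f(k) = k*(2*k - 1)/2.
Get s_k = R·t_k = 2*k*(2*k - 1)*factorial(k + 2) with R(k) = B(k−1)f(k)/C(k) = k*(2*k - 1)/(2*k**3 + 7*k**2 + 11*k + 3).
Check: Δs_k = 2*(2*k**3 + 7*k**2 + 11*k + 3)*factorial(k + 2). ✓
Σ_(k=0)^(7) t_k = s_(8) − s_(0) = 870912000 − (0) = 870912000.

Σ = 870912000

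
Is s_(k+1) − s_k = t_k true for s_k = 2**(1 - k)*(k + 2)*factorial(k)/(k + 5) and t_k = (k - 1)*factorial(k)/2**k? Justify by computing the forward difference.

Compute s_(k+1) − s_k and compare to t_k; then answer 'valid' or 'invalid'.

Invalid: residual -3*(k**2 + 4*k - 7)*factorial(k)/(2**k*(k + 5)*(k + 6)) ≠ 0.

s_(k+1) = (k + 3)*factorial(k + 1)/(2**k*(k + 6))
s_(k+1) − s_k = (k**3 + 7*k**2 + 7*k - 9)*factorial(k)/(2**k*(k + 5)*(k + 6))
(s_(k+1) − s_k) − t_k = -3*(k**2 + 4*k - 7)*factorial(k)/(2**k*(k + 5)*(k + 6))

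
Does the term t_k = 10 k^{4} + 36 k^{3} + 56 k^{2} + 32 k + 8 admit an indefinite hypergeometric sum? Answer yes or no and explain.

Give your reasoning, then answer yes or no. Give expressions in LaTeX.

t_(k+1)/t_k = (5*k**4 + 38*k**3 + 112*k**2 + 146*k + 71)/(5*k**4 + 18*k**3 + 28*k**2 + 16*k + 4).
Factor: A=1; B=1; C=k**4 + 18*k**3/5 + 28*k**2/5 + 16*k/5 + 4/5.
Set up (1)·f(k+1) − (1)·f(k) − (k**4 + 18*k**3/5 + 28*k**2/5 + 16*k/5 + 4/5) = 0.
Bound: deg f ≤ 5.
A polynomial solution: f(k) = k*(2*k**4 + 4*k**3 + 4*k**2 - 3*k + 1)/10.
Certificate R = B(k−1)f/C = k*(2*k**4 + 4*k**3 + 4*k**2 - 3*k + 1)/(2*(5*k**4 + 18*k**3 + 28*k**2 + 16*k + 4)) gives s_k = k*(2*k**4 + 4*k**3 + 4*k**2 - 3*k + 1).
Check: Δs_k = 10*k**4 + 36*k**3 + 56*k**2 + 32*k + 8. ✓

Yes. s_k = k \left(2 k^{4} + 4 k^{3} + 4 k^{2} - 3 k + 1\right).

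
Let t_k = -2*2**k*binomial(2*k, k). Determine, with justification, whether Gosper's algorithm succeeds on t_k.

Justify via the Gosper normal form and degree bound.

No; the degree bound rules out any f.

Step 1: r(k) = 4*(2*k + 1)/(k + 1).
Take A(k)=8*k + 4, B(k)=k + 1, C(k)=1.
f must satisfy (8*k + 4)·f(k+1) − (k)·f(k) = 1.
deg f ≤ -1 (via 1,1,0).
deg f ≤ -1 is impossible — no certificate.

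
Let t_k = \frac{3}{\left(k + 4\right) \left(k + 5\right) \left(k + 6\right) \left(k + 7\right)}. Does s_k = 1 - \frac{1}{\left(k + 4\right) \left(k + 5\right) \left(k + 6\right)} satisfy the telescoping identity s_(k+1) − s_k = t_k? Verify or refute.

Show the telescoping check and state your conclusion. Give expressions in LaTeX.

s_(k+1) = 1 - 1/((k + 5)*(k + 6)*(k + 7))
s_(k+1) − s_k = 3/((k + 4)*(k + 5)*(k + 6)*(k + 7))
(s_(k+1) − s_k) − t_k = 0

Valid: the claim telescopes to t_k.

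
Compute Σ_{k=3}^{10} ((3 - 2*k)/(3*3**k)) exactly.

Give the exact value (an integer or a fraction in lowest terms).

Σ = -13112/177147

Compute t_(k+1)/t_k: get (2*k - 1)/(3*(2*k - 3)).
So A=1/3 and B=1, with C=k - 3/2.
Key eq: (1/3)·f(k+1) = (1)·f(k) + (k - 3/2).
Degrees (0,0,1) ⇒ d ≤ 1.
Coefficient equations give f(k) = -3*(k - 1)/2.
R(k) = B(k−1)·f(k)/C(k) = -3*(k - 1)/(2*k - 3); s_k = R·t_k = (k - 1)/3**k.
Verify: (3 - 2*k)/(3*3**k) matches t_k.
Σ_(k=3)^(10) t_k = s_(11) − s_(3) = 10/177147 − (2/27) = -13112/177147.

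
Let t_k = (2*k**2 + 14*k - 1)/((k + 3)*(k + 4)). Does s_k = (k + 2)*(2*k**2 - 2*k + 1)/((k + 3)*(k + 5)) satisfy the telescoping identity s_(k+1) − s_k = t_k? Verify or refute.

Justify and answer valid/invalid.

s_(k+1) = -(k + 3)*(2*k - 2*(k + 1)**2 + 1)/((k + 4)*(k + 6))
s_(k+1) − s_k = (2*k**4 + 36*k**3 + 159*k**2 + 181*k - 3)/(k**4 + 18*k**3 + 119*k**2 + 342*k + 360)
(s_(k+1) − s_k) − t_k = 3*(-18*k**2 - 76*k + 9)/(k**4 + 18*k**3 + 119*k**2 + 342*k + 360)

Invalid: residual 3*(-18*k**2 - 76*k + 9)/(k**4 + 18*k**3 + 119*k**2 + 342*k + 360) ≠ 0.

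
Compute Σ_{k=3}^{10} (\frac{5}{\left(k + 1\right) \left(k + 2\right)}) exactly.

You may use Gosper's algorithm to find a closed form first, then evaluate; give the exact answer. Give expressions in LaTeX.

Σ = 5/6

r(k) = (k + 1)/(k + 3) after simplifying.
Take A(k)=k + 1, B(k)=k + 3, C(k)=1.
Need (k + 1)·f(k+1) − (k + 2)·f(k) = 1.
From deg A=1, deg B=1, deg C=0: d=1.
Match coefficients ⇒ f(k) = k.
R(k) = B(k−1)·f(k)/C(k) = k*(k + 2); s_k = R·t_k = 5*k/(k + 1).
s_(k+1) − s_k = 5/(k**2 + 3*k + 2) = t_k.
Telescoping: Σ = s_(11) − s_(3) = 55/12 − (15/4) = 5/6.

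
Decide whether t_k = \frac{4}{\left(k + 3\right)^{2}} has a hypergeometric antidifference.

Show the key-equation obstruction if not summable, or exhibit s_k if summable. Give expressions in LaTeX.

No — the linear system for f has no solution.

Compute t_(k+1)/t_k: get (k + 3)**2/(k + 4)**2.
Take A(k)=k**2 + 6*k + 9, B(k)=k**2 + 8*k + 16, C(k)=1.
Solve (k**2 + 6*k + 9)·f(k+1) − (k**2 + 6*k + 9)·f(k) = 1.
Degrees (2,2,0) ⇒ d ≤ 0.
Generic f = c0 gives residual -1; -1 = 0 cannot hold, so t_k is not Gosper-summable.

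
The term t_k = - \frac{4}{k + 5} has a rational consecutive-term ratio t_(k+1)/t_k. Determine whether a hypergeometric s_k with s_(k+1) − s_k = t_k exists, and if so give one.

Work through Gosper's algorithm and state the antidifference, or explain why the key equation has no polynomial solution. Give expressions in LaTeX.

none (Gosper's algorithm certifies no s_k)

Step 1: r(k) = (k + 5)/(k + 6).
Factor: A=k + 5; B=k + 6; C=1.
Set up (k + 5)·f(k+1) − (k + 5)·f(k) − (1) = 0.
Bound: deg f ≤ 0.
Write f(k) = c0. Then LHS − RHS = -1, requiring -1 = 0: contradictory. No certificate.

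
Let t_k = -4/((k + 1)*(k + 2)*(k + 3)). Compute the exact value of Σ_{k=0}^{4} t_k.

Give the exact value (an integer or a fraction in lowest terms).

Σ = -20/21

r(k) = (k + 1)/(k + 4) after simplifying.
Factor: A=k + 1; B=k + 4; C=1.
f must satisfy (k + 1)·f(k+1) − (k + 3)·f(k) = 1.
Degrees (1,1,0) ⇒ d ≤ 2.
Solving with deg f ≤ 2: f(k) = k*(k + 3)/4.
Get s_k = R·t_k = k*(-k - 3)/((k + 1)*(k + 2)) with R(k) = B(k−1)f(k)/C(k) = k*(k + 3)**2/4.
s_(k+1) − s_k = -4/(k**3 + 6*k**2 + 11*k + 6) = t_k.
Evaluate s at k=5 and k=0: -20/21 and 0; difference -20/21.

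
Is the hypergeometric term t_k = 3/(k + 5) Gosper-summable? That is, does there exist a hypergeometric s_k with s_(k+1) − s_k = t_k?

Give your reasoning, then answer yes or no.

No — t_k has no hypergeometric antidifference.

r(k) = (k + 5)/(k + 6) after simplifying.
Normal form (A,B,C) = (k + 5, k + 6, 1).
Solve (k + 5)·f(k+1) − (k + 5)·f(k) = 1.
d = 0 from the (1,1,0) case.
f = c0 ⇒ A·f(k+1) − B(k−1)·f(k) − C = -1. The system {-1 = 0} is inconsistent; no antidifference.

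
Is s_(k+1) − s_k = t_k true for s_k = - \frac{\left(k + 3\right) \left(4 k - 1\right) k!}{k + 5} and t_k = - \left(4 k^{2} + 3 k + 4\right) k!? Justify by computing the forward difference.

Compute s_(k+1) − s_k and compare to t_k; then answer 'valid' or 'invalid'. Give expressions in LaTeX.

Invalid: residual \frac{2 \left(4 k^{3} + 23 k^{2} + 15 k + 21\right) k!}{\left(k + 5\right) \left(k + 6\right)} ≠ 0.

s_(k+1) = -(k + 4)*(4*k + 3)*factorial(k + 1)/(k + 6)
s_(k+1) − s_k = -(4*k**4 + 39*k**3 + 111*k**2 + 104*k + 78)*factorial(k)/((k + 5)*(k + 6))
(s_(k+1) − s_k) − t_k = 2*(4*k**3 + 23*k**2 + 15*k + 21)*factorial(k)/((k + 5)*(k + 6))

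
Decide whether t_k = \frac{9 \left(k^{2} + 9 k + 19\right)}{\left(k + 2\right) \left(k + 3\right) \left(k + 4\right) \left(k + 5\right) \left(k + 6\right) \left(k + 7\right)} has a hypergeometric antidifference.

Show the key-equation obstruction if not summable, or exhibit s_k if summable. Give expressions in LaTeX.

Step 1: r(k) = (k + 2)*(9*k + (k + 1)**2 + 28)/((k + 8)*(k**2 + 9*k + 19)).
Take A(k)=k + 2, B(k)=k + 8, C(k)=k**2 + 9*k + 19.
Set up (k + 2)·f(k+1) − (k + 7)·f(k) − (k**2 + 9*k + 19) = 0.
deg f ≤ 5 (via 1,1,2).
Match coefficients ⇒ f(k) = k*(k + 3)*(k + 5)*(k**2 + 12*k + 44)/144.
So s_k = (B(k−1)f/C)·t_k = (k*(k + 3)*(k + 5)*(k + 7)*(k**2 + 12*k + 44)/(144*(k**2 + 9*k + 19)))·t_k = k*(k**2 + 12*k + 44)/(16*(k**3 + 12*k**2 + 44*k + 48)).
Check: Δs_k = 9*(k**2 + 9*k + 19)/(k**6 + 27*k**5 + 295*k**4 + 1665*k**3 + 5104*k**2 + 8028*k + 5040). ✓

Yes. s_k = \frac{k \left(k^{2} + 12 k + 44\right)}{16 \left(k^{3} + 12 k^{2} + 44 k + 48\right)}.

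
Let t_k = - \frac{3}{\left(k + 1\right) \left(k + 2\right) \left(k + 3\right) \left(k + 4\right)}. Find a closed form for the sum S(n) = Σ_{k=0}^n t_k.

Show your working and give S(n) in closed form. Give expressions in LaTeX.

r(k) = (k + 1)/(k + 5) after simplifying.
Factor: A=k + 1; B=k + 5; C=1.
Solve (k + 1)·f(k+1) − (k + 4)·f(k) = 1.
From deg A=1, deg B=1, deg C=0: d=3.
Solving with deg f ≤ 3: f(k) = k*(k**2 + 6*k + 11)/18.
Certificate R = B(k−1)f/C = k*(k + 4)*(k**2 + 6*k + 11)/18 gives s_k = k*(-k**2 - 6*k - 11)/(6*(k + 1)*(k + 2)*(k + 3)).
Verify: -3/(k**4 + 10*k**3 + 35*k**2 + 50*k + 24) matches t_k.
s_(n+1) = (-n**3 - 9*n**2 - 26*n - 18)/(6*(n**3 + 9*n**2 + 26*n + 24)) and s_(0) = 0, so S(n) = (-n**3 - 9*n**2 - 26*n - 18)/(6*(n**3 + 9*n**2 + 26*n + 24)).

S(n) = \frac{- n^{3} - 9 n^{2} - 26 n - 18}{6 \left(n^{3} + 9 n^{2} + 26 n + 24\right)}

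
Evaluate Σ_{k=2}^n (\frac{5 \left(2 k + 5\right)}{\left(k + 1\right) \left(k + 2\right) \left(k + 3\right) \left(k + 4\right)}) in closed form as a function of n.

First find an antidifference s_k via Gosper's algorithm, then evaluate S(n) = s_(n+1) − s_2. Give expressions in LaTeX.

Compute t_(k+1)/t_k: get (k + 1)*(2*k + 7)/((k + 5)*(2*k + 5)).
Normal form (A,B,C) = (k + 1, k + 5, k + 5/2).
Key eq: (k + 1)·f(k+1) = (k + 4)·f(k) + (k + 5/2).
Degrees (1,1,1) ⇒ d ≤ 3.
Match coefficients ⇒ f(k) = k*(k + 2)*(k + 4)/6.
So s_k = (B(k−1)f/C)·t_k = (k*(k + 2)*(k + 4)**2/(3*(2*k + 5)))·t_k = 5*k*(k + 4)/(3*(k**2 + 4*k + 3)).
Check: Δs_k = 5*(2*k + 5)/(k**4 + 10*k**3 + 35*k**2 + 50*k + 24). ✓
Evaluate: s_(n+1) = 5*(n**2 + 6*n + 5)/(3*(n**2 + 6*n + 8)); subtract s_(2) = 4/3 ⇒ S(n) = (n**2 + 6*n - 7)/(3*(n**2 + 6*n + 8)).

S(n) = \frac{n^{2} + 6 n - 7}{3 \left(n^{2} + 6 n + 8\right)}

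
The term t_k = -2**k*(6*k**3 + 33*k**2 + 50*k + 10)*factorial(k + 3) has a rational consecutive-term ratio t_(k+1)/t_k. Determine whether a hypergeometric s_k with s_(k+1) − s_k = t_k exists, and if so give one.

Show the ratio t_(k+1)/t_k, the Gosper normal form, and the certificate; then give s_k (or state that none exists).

The ratio is 2*(6*k**4 + 75*k**3 + 338*k**2 + 635*k + 396)/(6*k**3 + 33*k**2 + 50*k + 10).
Gosper form: A/B · C(k+1)/C(k) with A=2*k + 8, B=1, C=k**3 + 11*k**2/2 + 25*k/3 + 5/3.
Set up (2*k + 8)·f(k+1) − (1)·f(k) − (k**3 + 11*k**2/2 + 25*k/3 + 5/3) = 0.
deg f ≤ 2 (via 1,0,3).
Coefficient equations give f(k) = (3*k**2 - 2)/6.
R(k) = B(k−1)·f(k)/C(k) = (3*k**2 - 2)/(6*k**3 + 33*k**2 + 50*k + 10); s_k = R·t_k = -2**k*(3*k**2 - 2)*factorial(k + 3).
Check: Δs_k = -2**k*(6*k**3 + 33*k**2 + 50*k + 10)*factorial(k + 3). ✓

s_k = -2**k*(3*k**2 - 2)*factorial(k + 3)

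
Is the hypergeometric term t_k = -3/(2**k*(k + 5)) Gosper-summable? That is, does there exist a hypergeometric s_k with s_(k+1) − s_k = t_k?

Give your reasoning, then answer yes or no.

r(k) = (k + 5)/(2*(k + 6)) after simplifying.
A = k/2 + 5/2, B = k + 6, C = 1.
Need (k/2 + 5/2)·f(k+1) − (k + 5)·f(k) = 1.
d = -1 from the (1,1,0) case.
Negative degree bound (-1): no f exists, t_k not Gosper-summable.

No — negative degree bound, so no certificate f.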